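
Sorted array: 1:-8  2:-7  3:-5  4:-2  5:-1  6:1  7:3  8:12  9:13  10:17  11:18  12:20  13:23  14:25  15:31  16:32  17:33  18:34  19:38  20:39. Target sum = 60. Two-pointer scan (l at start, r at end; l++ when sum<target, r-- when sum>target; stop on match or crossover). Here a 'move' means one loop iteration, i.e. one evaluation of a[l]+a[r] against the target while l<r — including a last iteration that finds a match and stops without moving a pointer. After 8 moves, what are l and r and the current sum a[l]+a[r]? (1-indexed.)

[1,20] -8+39=31 <60 → l++
[2,20] -7+39=32 <60 → l++
[3,20] -5+39=34 <60 → l++
[4,20] -2+39=37 <60 → l++
[5,20] -1+39=38 <60 → l++
[6,20] 1+39=40 <60 → l++
[7,20] 3+39=42 <60 → l++
[8,20] 12+39=51 <60 → l++

l=9, r=20, sum=52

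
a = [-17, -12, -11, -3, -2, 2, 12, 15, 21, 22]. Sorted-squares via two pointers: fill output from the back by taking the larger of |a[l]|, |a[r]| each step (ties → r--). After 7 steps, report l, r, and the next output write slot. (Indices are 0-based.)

l=3, r=5, next write slot=2

[0,9] |-17|<=|22| out[9]=484 → r--
[0,8] |-17|<=|21| out[8]=441 → r--
[0,7] |-17|>|15| out[7]=289 → l++
[1,7] |-12|<=|15| out[6]=225 → r--
[1,6] |-12|<=|12| out[5]=144 → r--
[1,5] |-12|>|2| out[4]=144 → l++
[2,5] |-11|>|2| out[3]=121 → l++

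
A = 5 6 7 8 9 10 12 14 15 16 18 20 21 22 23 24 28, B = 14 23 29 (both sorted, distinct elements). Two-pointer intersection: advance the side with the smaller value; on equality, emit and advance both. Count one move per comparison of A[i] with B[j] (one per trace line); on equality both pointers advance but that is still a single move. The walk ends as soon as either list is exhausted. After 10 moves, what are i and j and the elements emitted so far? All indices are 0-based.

i=10, j=1, emitted=[14]

[i=0,j=0] 5<14 → i++
[i=1,j=0] 6<14 → i++
[i=2,j=0] 7<14 → i++
[i=3,j=0] 8<14 → i++
[i=4,j=0] 9<14 → i++
[i=5,j=0] 10<14 → i++
[i=6,j=0] 12<14 → i++
[i=7,j=0] 14==14 emit → i++,j++
[i=8,j=1] 15<23 → i++
[i=9,j=1] 16<23 → i++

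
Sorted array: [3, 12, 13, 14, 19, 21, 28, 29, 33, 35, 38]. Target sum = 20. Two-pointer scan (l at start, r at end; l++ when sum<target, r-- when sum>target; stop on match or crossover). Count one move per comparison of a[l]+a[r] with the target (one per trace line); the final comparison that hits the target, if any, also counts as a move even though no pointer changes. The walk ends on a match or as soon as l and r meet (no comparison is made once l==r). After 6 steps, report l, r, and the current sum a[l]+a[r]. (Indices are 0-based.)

[0,10] 3+38=41 >20 → r--
[0,9] 3+35=38 >20 → r--
[0,8] 3+33=36 >20 → r--
[0,7] 3+29=32 >20 → r--
[0,6] 3+28=31 >20 → r--
[0,5] 3+21=24 >20 → r--

l=0, r=4, sum=22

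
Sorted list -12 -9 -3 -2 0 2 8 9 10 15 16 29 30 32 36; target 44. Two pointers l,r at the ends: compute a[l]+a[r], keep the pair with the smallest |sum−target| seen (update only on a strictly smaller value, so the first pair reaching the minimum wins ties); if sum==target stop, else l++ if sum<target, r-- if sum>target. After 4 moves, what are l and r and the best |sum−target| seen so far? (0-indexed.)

l=4, r=14, best |Δ|=10

l=0 r=14: -12+36=24 d=20 *, l++
l=1 r=14: -9+36=27 d=17 *, l++
l=2 r=14: -3+36=33 d=11 *, l++
l=3 r=14: -2+36=34 d=10 *, l++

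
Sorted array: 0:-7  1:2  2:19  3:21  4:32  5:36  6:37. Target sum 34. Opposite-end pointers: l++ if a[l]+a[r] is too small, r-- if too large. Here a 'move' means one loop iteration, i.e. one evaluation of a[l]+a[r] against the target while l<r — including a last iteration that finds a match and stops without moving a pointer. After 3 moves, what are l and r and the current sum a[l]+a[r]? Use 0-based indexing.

l=1, r=4, sum=34

[0,6] -7+37=30 <34 → l++
[1,6] 2+37=39 >34 → r--
[1,5] 2+36=38 >34 → r--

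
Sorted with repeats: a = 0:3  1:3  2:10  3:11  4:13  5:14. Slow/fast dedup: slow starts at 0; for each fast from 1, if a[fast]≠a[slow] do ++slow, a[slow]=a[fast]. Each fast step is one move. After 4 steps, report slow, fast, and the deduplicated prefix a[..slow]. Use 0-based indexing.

slow=3, fast=5, prefix=[3, 10, 11, 13]

(s=0,f=1) a[fast]=3=a[slow] dup → fast++
(s=0,f=2) a[fast]=10≠a[slow]=3 write a[1]=10 → slow++,fast++
(s=1,f=3) a[fast]=11≠a[slow]=10 write a[2]=11 → slow++,fast++
(s=2,f=4) a[fast]=13≠a[slow]=11 write a[3]=13 → slow++,fast++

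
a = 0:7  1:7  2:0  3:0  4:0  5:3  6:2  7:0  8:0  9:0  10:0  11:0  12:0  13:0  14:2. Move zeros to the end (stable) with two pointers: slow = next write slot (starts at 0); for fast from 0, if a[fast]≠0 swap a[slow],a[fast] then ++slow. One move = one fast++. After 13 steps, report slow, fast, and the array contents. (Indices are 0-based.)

slow=4, fast=13, a=[7, 7, 3, 2, 0, 0, 0, 0, 0, 0, 0, 0, 0, 0, 2]

(s=0,f=0) a[fast]=7≠0 swap→a[0]=7 → slow++,fast++
(s=1,f=1) a[fast]=7≠0 swap→a[1]=7 → slow++,fast++
(s=2,f=2) a[fast]=0 → fast++
(s=2,f=3) a[fast]=0 → fast++
(s=2,f=4) a[fast]=0 → fast++
(s=2,f=5) a[fast]=3≠0 swap→a[2]=3 → slow++,fast++
(s=3,f=6) a[fast]=2≠0 swap→a[3]=2 → slow++,fast++
(s=4,f=7) a[fast]=0 → fast++
(s=4,f=8) a[fast]=0 → fast++
(s=4,f=9) a[fast]=0 → fast++
(s=4,f=10) a[fast]=0 → fast++
(s=4,f=11) a[fast]=0 → fast++
(s=4,f=12) a[fast]=0 → fast++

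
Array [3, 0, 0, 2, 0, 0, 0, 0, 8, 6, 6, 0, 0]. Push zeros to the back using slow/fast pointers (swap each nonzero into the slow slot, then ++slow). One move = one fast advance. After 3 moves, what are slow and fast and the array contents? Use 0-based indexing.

(s=0,f=0) a[fast]=3≠0 swap→a[0]=3 → slow++,fast++
(s=1,f=1) a[fast]=0 → fast++
(s=1,f=2) a[fast]=0 → fast++

slow=1, fast=3, a=[3, 0, 0, 2, 0, 0, 0, 0, 8, 6, 6, 0, 0]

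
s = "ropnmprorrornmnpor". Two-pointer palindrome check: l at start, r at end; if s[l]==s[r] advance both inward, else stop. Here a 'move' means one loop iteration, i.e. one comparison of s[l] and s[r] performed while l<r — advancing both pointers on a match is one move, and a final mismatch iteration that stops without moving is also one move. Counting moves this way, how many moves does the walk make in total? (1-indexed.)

[1,18] 'r'=='r' → l++,r--
[2,17] 'o'=='o' → l++,r--
[3,16] 'p'=='p' → l++,r--
[4,15] 'n'=='n' → l++,r--
[5,14] 'm'=='m' → l++,r--
[6,13] 'p'!='n' → stop

6 moves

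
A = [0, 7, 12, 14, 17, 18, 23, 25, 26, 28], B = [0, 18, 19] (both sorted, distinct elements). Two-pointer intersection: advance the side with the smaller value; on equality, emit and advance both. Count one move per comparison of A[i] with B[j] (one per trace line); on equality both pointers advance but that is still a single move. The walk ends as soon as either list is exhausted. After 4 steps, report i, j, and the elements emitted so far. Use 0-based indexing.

[i=0,j=0] 0==0 emit → i++,j++
[i=1,j=1] 7<18 → i++
[i=2,j=1] 12<18 → i++
[i=3,j=1] 14<18 → i++

i=4, j=1, emitted=[0]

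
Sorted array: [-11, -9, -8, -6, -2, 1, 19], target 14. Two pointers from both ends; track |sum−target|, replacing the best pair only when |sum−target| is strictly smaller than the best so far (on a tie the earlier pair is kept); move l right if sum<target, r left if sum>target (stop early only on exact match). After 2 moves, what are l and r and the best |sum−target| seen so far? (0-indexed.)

l=0 r=6: -11+19=8 d=6 *, l++
l=1 r=6: -9+19=10 d=4 *, l++

l=2, r=6, best |Δ|=4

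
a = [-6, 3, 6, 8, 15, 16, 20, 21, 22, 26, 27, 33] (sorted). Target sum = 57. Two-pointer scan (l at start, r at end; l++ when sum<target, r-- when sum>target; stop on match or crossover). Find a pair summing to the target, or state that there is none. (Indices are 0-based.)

l=0 r=11: -6+33=27 <57, l++
l=1 r=11: 3+33=36 <57, l++
l=2 r=11: 6+33=39 <57, l++
l=3 r=11: 8+33=41 <57, l++
l=4 r=11: 15+33=48 <57, l++
l=5 r=11: 16+33=49 <57, l++
l=6 r=11: 20+33=53 <57, l++
l=7 r=11: 21+33=54 <57, l++
l=8 r=11: 22+33=55 <57, l++
l=9 r=11: 26+33=59 >57, r--
l=9 r=10: 26+27=53 <57, l++

no pair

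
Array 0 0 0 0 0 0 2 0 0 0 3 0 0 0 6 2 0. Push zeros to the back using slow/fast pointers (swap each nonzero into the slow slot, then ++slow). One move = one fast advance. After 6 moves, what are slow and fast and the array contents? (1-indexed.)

slow=1, fast=7, a=[0, 0, 0, 0, 0, 0, 2, 0, 0, 0, 3, 0, 0, 0, 6, 2, 0]

(s=1,f=1) a[fast]=0 → fast++
(s=1,f=2) a[fast]=0 → fast++
(s=1,f=3) a[fast]=0 → fast++
(s=1,f=4) a[fast]=0 → fast++
(s=1,f=5) a[fast]=0 → fast++
(s=1,f=6) a[fast]=0 → fast++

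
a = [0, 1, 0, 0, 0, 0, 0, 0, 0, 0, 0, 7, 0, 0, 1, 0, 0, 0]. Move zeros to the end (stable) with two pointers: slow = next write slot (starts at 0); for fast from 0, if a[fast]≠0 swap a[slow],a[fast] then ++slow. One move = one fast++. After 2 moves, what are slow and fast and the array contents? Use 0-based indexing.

slow=1, fast=2, a=[1, 0, 0, 0, 0, 0, 0, 0, 0, 0, 0, 7, 0, 0, 1, 0, 0, 0]

slow=0 fast=0: a[fast]=0, fast++
slow=0 fast=1: a[fast]=1≠0 swap→a[0]=1, slow++,fast++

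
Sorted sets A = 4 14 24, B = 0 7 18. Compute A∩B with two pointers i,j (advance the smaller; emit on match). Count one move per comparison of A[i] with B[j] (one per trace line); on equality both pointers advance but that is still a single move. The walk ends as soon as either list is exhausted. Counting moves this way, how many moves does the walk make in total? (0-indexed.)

[i=0,j=0] 4>0 → j++
[i=0,j=1] 4<7 → i++
[i=1,j=1] 14>7 → j++
[i=1,j=2] 14<18 → i++
[i=2,j=2] 24>18 → j++

5 moves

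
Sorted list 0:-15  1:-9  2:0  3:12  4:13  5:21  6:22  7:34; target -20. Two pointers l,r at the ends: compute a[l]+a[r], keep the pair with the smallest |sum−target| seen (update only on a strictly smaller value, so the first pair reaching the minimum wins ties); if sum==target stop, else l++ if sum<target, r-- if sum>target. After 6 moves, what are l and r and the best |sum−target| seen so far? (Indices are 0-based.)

[0,7] -15+34=19 d=39 * → r--
[0,6] -15+22=7 d=27 * → r--
[0,5] -15+21=6 d=26 * → r--
[0,4] -15+13=-2 d=18 * → r--
[0,3] -15+12=-3 d=17 * → r--
[0,2] -15+0=-15 d=5 * → r--

l=0, r=1, best |Δ|=5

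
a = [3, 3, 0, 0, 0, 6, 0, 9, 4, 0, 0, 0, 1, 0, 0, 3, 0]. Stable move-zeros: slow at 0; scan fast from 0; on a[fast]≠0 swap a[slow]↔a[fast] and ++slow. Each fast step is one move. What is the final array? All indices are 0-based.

slow=0 fast=0: a[fast]=3≠0 swap→a[0]=3, slow++,fast++
slow=1 fast=1: a[fast]=3≠0 swap→a[1]=3, slow++,fast++
slow=2 fast=2: a[fast]=0, fast++
slow=2 fast=3: a[fast]=0, fast++
slow=2 fast=4: a[fast]=0, fast++
slow=2 fast=5: a[fast]=6≠0 swap→a[2]=6, slow++,fast++
slow=3 fast=6: a[fast]=0, fast++
slow=3 fast=7: a[fast]=9≠0 swap→a[3]=9, slow++,fast++
slow=4 fast=8: a[fast]=4≠0 swap→a[4]=4, slow++,fast++
slow=5 fast=9: a[fast]=0, fast++
slow=5 fast=10: a[fast]=0, fast++
slow=5 fast=11: a[fast]=0, fast++
slow=5 fast=12: a[fast]=1≠0 swap→a[5]=1, slow++,fast++
slow=6 fast=13: a[fast]=0, fast++
slow=6 fast=14: a[fast]=0, fast++
slow=6 fast=15: a[fast]=3≠0 swap→a[6]=3, slow++,fast++
slow=7 fast=16: a[fast]=0, fast++

[3, 3, 6, 9, 4, 1, 3, 0, 0, 0, 0, 0, 0, 0, 0, 0, 0]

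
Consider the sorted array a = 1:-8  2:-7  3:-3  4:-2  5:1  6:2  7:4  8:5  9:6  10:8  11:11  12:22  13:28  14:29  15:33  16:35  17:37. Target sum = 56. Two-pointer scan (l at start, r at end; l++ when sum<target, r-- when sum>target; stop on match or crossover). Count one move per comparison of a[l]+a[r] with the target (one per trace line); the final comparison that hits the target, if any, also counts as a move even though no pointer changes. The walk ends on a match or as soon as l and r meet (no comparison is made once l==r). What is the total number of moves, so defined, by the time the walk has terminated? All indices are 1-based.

[1,17] -8+37=29 <56 → l++
[2,17] -7+37=30 <56 → l++
[3,17] -3+37=34 <56 → l++
[4,17] -2+37=35 <56 → l++
[5,17] 1+37=38 <56 → l++
[6,17] 2+37=39 <56 → l++
[7,17] 4+37=41 <56 → l++
[8,17] 5+37=42 <56 → l++
[9,17] 6+37=43 <56 → l++
[10,17] 8+37=45 <56 → l++
[11,17] 11+37=48 <56 → l++
[12,17] 22+37=59 >56 → r--
[12,16] 22+35=57 >56 → r--
[12,15] 22+33=55 <56 → l++
[13,15] 28+33=61 >56 → r--
[13,14] 28+29=57 >56 → r--

16 moves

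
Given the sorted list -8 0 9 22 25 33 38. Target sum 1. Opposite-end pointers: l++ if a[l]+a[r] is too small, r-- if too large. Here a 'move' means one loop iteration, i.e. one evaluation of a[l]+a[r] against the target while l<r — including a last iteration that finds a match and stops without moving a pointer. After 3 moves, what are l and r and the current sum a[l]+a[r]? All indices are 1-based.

[1,7] -8+38=30 >1 → r--
[1,6] -8+33=25 >1 → r--
[1,5] -8+25=17 >1 → r--

l=1, r=4, sum=14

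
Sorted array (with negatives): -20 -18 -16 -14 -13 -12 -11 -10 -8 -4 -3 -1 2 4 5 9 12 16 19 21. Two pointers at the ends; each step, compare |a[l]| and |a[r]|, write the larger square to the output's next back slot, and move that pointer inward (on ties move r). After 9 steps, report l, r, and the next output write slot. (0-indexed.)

l=0 r=19: |-20|<=|21| out[19]=441, r--
l=0 r=18: |-20|>|19| out[18]=400, l++
l=1 r=18: |-18|<=|19| out[17]=361, r--
l=1 r=17: |-18|>|16| out[16]=324, l++
l=2 r=17: |-16|<=|16| out[15]=256, r--
l=2 r=16: |-16|>|12| out[14]=256, l++
l=3 r=16: |-14|>|12| out[13]=196, l++
l=4 r=16: |-13|>|12| out[12]=169, l++
l=5 r=16: |-12|<=|12| out[11]=144, r--

l=5, r=15, next write slot=10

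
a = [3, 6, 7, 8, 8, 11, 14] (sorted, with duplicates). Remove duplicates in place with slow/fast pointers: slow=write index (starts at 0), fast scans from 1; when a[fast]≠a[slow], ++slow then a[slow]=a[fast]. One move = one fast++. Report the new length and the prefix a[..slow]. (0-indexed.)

slow=0 fast=1: a[fast]=6≠a[slow]=3 write a[1]=6, slow++,fast++
slow=1 fast=2: a[fast]=7≠a[slow]=6 write a[2]=7, slow++,fast++
slow=2 fast=3: a[fast]=8≠a[slow]=7 write a[3]=8, slow++,fast++
slow=3 fast=4: a[fast]=8=a[slow] dup, fast++
slow=3 fast=5: a[fast]=11≠a[slow]=8 write a[4]=11, slow++,fast++
slow=4 fast=6: a[fast]=14≠a[slow]=11 write a[5]=14, slow++,fast++

length 6; prefix = [3, 6, 7, 8, 11, 14]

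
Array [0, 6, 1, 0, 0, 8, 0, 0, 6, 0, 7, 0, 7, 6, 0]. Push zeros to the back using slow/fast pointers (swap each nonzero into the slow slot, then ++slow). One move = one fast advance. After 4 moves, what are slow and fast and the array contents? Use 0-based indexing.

slow=2, fast=4, a=[6, 1, 0, 0, 0, 8, 0, 0, 6, 0, 7, 0, 7, 6, 0]

slow=0 fast=0: a[fast]=0, fast++
slow=0 fast=1: a[fast]=6≠0 swap→a[0]=6, slow++,fast++
slow=1 fast=2: a[fast]=1≠0 swap→a[1]=1, slow++,fast++
slow=2 fast=3: a[fast]=0, fast++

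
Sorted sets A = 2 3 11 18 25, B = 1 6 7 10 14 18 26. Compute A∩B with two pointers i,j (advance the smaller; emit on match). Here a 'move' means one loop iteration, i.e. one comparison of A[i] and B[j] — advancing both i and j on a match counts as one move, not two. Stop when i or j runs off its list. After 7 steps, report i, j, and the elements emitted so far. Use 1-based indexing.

i=4, j=5, emitted=[]

i=1 j=1: 2>1, j++
i=1 j=2: 2<6, i++
i=2 j=2: 3<6, i++
i=3 j=2: 11>6, j++
i=3 j=3: 11>7, j++
i=3 j=4: 11>10, j++
i=3 j=5: 11<14, i++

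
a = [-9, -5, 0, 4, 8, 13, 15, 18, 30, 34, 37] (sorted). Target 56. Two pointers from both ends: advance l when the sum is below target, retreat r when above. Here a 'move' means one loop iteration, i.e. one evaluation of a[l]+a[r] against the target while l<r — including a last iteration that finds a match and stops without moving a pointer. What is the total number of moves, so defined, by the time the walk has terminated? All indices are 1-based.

10 moves

l=1 r=11: -9+37=28 <56, l++
l=2 r=11: -5+37=32 <56, l++
l=3 r=11: 0+37=37 <56, l++
l=4 r=11: 4+37=41 <56, l++
l=5 r=11: 8+37=45 <56, l++
l=6 r=11: 13+37=50 <56, l++
l=7 r=11: 15+37=52 <56, l++
l=8 r=11: 18+37=55 <56, l++
l=9 r=11: 30+37=67 >56, r--
l=9 r=10: 30+34=64 >56, r--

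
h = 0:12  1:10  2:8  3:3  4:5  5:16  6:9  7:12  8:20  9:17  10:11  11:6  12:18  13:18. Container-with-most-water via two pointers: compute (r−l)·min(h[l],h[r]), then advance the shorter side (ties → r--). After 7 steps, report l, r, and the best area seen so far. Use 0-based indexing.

l=0 r=13: min(12,18)*13=156 best=156 *, l++
l=1 r=13: min(10,18)*12=120 best=156, l++
l=2 r=13: min(8,18)*11=88 best=156, l++
l=3 r=13: min(3,18)*10=30 best=156, l++
l=4 r=13: min(5,18)*9=45 best=156, l++
l=5 r=13: min(16,18)*8=128 best=156, l++
l=6 r=13: min(9,18)*7=63 best=156, l++

l=7, r=13, best area=156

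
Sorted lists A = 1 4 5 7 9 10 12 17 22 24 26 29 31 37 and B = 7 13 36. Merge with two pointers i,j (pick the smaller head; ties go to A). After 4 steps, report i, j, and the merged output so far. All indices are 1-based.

[i=1,j=1] A[i]=1<=B[j]=7 take 1 → i++
[i=2,j=1] A[i]=4<=B[j]=7 take 4 → i++
[i=3,j=1] A[i]=5<=B[j]=7 take 5 → i++
[i=4,j=1] A[i]=7<=B[j]=7 take 7 → i++

i=5, j=1, merged so far=[1, 4, 5, 7]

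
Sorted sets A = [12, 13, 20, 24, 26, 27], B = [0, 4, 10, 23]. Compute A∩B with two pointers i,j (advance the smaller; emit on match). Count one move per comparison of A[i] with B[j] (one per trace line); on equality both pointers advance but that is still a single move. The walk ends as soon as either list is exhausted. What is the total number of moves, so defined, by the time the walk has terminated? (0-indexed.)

7 moves

i=0 j=0: 12>0, j++
i=0 j=1: 12>4, j++
i=0 j=2: 12>10, j++
i=0 j=3: 12<23, i++
i=1 j=3: 13<23, i++
i=2 j=3: 20<23, i++
i=3 j=3: 24>23, j++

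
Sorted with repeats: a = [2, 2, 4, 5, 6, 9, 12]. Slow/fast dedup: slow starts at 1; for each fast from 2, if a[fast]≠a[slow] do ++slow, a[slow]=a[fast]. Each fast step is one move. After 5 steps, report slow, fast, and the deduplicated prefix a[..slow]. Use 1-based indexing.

(s=1,f=2) a[fast]=2=a[slow] dup → fast++
(s=1,f=3) a[fast]=4≠a[slow]=2 write a[2]=4 → slow++,fast++
(s=2,f=4) a[fast]=5≠a[slow]=4 write a[3]=5 → slow++,fast++
(s=3,f=5) a[fast]=6≠a[slow]=5 write a[4]=6 → slow++,fast++
(s=4,f=6) a[fast]=9≠a[slow]=6 write a[5]=9 → slow++,fast++

slow=5, fast=7, prefix=[2, 4, 5, 6, 9]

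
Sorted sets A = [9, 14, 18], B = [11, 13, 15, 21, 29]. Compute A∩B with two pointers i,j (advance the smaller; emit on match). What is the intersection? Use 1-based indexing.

i=1 j=1: 9<11, i++
i=2 j=1: 14>11, j++
i=2 j=2: 14>13, j++
i=2 j=3: 14<15, i++
i=3 j=3: 18>15, j++
i=3 j=4: 18<21, i++

intersection = []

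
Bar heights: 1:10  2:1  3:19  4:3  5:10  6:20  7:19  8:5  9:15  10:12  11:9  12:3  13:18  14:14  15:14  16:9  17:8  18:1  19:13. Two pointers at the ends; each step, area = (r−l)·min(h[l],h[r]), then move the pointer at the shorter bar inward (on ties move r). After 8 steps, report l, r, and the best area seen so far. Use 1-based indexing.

l=3, r=13, best area=208

[1,19] min(10,13)*18=180 best=180 * → l++
[2,19] min(1,13)*17=17 best=180 → l++
[3,19] min(19,13)*16=208 best=208 * → r--
[3,18] min(19,1)*15=15 best=208 → r--
[3,17] min(19,8)*14=112 best=208 → r--
[3,16] min(19,9)*13=117 best=208 → r--
[3,15] min(19,14)*12=168 best=208 → r--
[3,14] min(19,14)*11=154 best=208 → r--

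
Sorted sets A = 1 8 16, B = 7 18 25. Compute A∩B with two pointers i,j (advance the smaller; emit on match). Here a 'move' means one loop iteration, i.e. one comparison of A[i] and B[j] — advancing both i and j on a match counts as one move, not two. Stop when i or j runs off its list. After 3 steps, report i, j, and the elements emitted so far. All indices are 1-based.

[i=1,j=1] 1<7 → i++
[i=2,j=1] 8>7 → j++
[i=2,j=2] 8<18 → i++

i=3, j=2, emitted=[]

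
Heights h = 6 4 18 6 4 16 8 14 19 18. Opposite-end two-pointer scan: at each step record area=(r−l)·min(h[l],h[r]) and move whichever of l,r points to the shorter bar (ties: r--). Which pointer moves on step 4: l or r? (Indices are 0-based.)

l

[0,9] min(6,18)*9=54 best=54 * → l++
[1,9] min(4,18)*8=32 best=54 → l++
[2,9] min(18,18)*7=126 best=126 * → r--
[2,8] min(18,19)*6=108 best=126 → l++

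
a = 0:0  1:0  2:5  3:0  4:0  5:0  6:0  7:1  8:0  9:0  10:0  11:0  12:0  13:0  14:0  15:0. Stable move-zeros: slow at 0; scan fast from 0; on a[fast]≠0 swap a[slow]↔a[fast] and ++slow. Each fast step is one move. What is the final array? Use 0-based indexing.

[5, 1, 0, 0, 0, 0, 0, 0, 0, 0, 0, 0, 0, 0, 0, 0]

slow=0 fast=0: a[fast]=0, fast++
slow=0 fast=1: a[fast]=0, fast++
slow=0 fast=2: a[fast]=5≠0 swap→a[0]=5, slow++,fast++
slow=1 fast=3: a[fast]=0, fast++
slow=1 fast=4: a[fast]=0, fast++
slow=1 fast=5: a[fast]=0, fast++
slow=1 fast=6: a[fast]=0, fast++
slow=1 fast=7: a[fast]=1≠0 swap→a[1]=1, slow++,fast++
slow=2 fast=8: a[fast]=0, fast++
slow=2 fast=9: a[fast]=0, fast++
slow=2 fast=10: a[fast]=0, fast++
slow=2 fast=11: a[fast]=0, fast++
slow=2 fast=12: a[fast]=0, fast++
slow=2 fast=13: a[fast]=0, fast++
slow=2 fast=14: a[fast]=0, fast++
slow=2 fast=15: a[fast]=0, fast++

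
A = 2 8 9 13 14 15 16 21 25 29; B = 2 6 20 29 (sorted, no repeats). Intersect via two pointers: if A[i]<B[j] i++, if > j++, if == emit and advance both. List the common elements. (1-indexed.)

intersection = [2, 29]

i=1 j=1: 2==2 emit, i++,j++
i=2 j=2: 8>6, j++
i=2 j=3: 8<20, i++
i=3 j=3: 9<20, i++
i=4 j=3: 13<20, i++
i=5 j=3: 14<20, i++
i=6 j=3: 15<20, i++
i=7 j=3: 16<20, i++
i=8 j=3: 21>20, j++
i=8 j=4: 21<29, i++
i=9 j=4: 25<29, i++
i=10 j=4: 29==29 emit, i++,j++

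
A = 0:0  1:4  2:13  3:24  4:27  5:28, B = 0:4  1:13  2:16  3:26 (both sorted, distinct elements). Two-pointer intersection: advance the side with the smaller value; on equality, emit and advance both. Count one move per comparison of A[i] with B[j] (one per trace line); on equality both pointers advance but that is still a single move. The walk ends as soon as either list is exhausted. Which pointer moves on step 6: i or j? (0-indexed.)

i=0 j=0: 0<4, i++
i=1 j=0: 4==4 emit, i++,j++
i=2 j=1: 13==13 emit, i++,j++
i=3 j=2: 24>16, j++
i=3 j=3: 24<26, i++
i=4 j=3: 27>26, j++

j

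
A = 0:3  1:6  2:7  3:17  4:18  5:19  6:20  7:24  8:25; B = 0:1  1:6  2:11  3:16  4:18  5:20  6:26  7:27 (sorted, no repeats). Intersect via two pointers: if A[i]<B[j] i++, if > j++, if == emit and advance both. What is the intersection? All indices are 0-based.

i=0 j=0: 3>1, j++
i=0 j=1: 3<6, i++
i=1 j=1: 6==6 emit, i++,j++
i=2 j=2: 7<11, i++
i=3 j=2: 17>11, j++
i=3 j=3: 17>16, j++
i=3 j=4: 17<18, i++
i=4 j=4: 18==18 emit, i++,j++
i=5 j=5: 19<20, i++
i=6 j=5: 20==20 emit, i++,j++
i=7 j=6: 24<26, i++
i=8 j=6: 25<26, i++

intersection = [6, 18, 20]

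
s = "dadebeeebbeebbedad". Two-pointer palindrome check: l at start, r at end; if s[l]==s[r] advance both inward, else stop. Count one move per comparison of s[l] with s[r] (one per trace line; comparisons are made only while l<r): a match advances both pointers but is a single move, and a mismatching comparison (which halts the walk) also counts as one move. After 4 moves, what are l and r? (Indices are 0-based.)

[0,17] 'd'=='d' → l++,r--
[1,16] 'a'=='a' → l++,r--
[2,15] 'd'=='d' → l++,r--
[3,14] 'e'=='e' → l++,r--

l=4, r=13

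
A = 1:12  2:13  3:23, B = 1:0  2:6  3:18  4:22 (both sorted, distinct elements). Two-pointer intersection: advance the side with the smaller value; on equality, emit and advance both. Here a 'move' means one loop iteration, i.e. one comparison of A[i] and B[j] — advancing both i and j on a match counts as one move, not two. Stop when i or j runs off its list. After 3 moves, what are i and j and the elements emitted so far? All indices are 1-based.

i=2, j=3, emitted=[]

[i=1,j=1] 12>0 → j++
[i=1,j=2] 12>6 → j++
[i=1,j=3] 12<18 → i++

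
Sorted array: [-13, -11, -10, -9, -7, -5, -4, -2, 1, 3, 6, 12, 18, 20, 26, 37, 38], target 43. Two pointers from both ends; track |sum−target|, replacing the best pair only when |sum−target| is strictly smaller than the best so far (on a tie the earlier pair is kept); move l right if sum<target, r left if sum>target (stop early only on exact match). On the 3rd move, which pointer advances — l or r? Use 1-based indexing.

l=1 r=17: -13+38=25 d=18 *, l++
l=2 r=17: -11+38=27 d=16 *, l++
l=3 r=17: -10+38=28 d=15 *, l++

l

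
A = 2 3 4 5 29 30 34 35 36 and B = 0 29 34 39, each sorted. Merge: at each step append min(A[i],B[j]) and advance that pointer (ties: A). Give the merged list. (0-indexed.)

[0, 2, 3, 4, 5, 29, 29, 30, 34, 34, 35, 36, 39]

[i=0,j=0] A[i]=2>B[j]=0 take 0 → j++
[i=0,j=1] A[i]=2<=B[j]=29 take 2 → i++
[i=1,j=1] A[i]=3<=B[j]=29 take 3 → i++
[i=2,j=1] A[i]=4<=B[j]=29 take 4 → i++
[i=3,j=1] A[i]=5<=B[j]=29 take 5 → i++
[i=4,j=1] A[i]=29<=B[j]=29 take 29 → i++
[i=5,j=1] A[i]=30>B[j]=29 take 29 → j++
[i=5,j=2] A[i]=30<=B[j]=34 take 30 → i++
[i=6,j=2] A[i]=34<=B[j]=34 take 34 → i++
[i=7,j=2] A[i]=35>B[j]=34 take 34 → j++
[i=7,j=3] A[i]=35<=B[j]=39 take 35 → i++
[i=8,j=3] A[i]=36<=B[j]=39 take 36 → i++
[i=9,j=3] A done, take B[j]=39 → j++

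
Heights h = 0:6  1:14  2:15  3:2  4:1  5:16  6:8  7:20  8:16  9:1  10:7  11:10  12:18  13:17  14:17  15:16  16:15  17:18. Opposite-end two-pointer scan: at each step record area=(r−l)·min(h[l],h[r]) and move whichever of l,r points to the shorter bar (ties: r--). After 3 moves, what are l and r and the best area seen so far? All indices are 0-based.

l=3, r=17, best area=225

[0,17] min(6,18)*17=102 best=102 * → l++
[1,17] min(14,18)*16=224 best=224 * → l++
[2,17] min(15,18)*15=225 best=225 * → l++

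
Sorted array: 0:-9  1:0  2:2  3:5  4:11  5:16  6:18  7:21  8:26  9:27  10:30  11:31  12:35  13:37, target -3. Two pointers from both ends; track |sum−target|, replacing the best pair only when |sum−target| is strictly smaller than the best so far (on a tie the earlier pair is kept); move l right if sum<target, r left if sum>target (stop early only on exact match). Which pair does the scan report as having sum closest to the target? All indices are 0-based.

l=0 r=13: -9+37=28 d=31 *, r--
l=0 r=12: -9+35=26 d=29 *, r--
l=0 r=11: -9+31=22 d=25 *, r--
l=0 r=10: -9+30=21 d=24 *, r--
l=0 r=9: -9+27=18 d=21 *, r--
l=0 r=8: -9+26=17 d=20 *, r--
l=0 r=7: -9+21=12 d=15 *, r--
l=0 r=6: -9+18=9 d=12 *, r--
l=0 r=5: -9+16=7 d=10 *, r--
l=0 r=4: -9+11=2 d=5 *, r--
l=0 r=3: -9+5=-4 d=1 *, l++
l=1 r=3: 0+5=5 d=8, r--
l=1 r=2: 0+2=2 d=5, r--

pair (-9, 5) with sum -4 (|Δ|=1)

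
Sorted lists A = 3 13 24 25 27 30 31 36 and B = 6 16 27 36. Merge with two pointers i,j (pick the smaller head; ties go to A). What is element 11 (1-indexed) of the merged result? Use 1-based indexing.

merged[11] = 36

[i=1,j=1] A[i]=3<=B[j]=6 take 3 → i++
[i=2,j=1] A[i]=13>B[j]=6 take 6 → j++
[i=2,j=2] A[i]=13<=B[j]=16 take 13 → i++
[i=3,j=2] A[i]=24>B[j]=16 take 16 → j++
[i=3,j=3] A[i]=24<=B[j]=27 take 24 → i++
[i=4,j=3] A[i]=25<=B[j]=27 take 25 → i++
[i=5,j=3] A[i]=27<=B[j]=27 take 27 → i++
[i=6,j=3] A[i]=30>B[j]=27 take 27 → j++
[i=6,j=4] A[i]=30<=B[j]=36 take 30 → i++
[i=7,j=4] A[i]=31<=B[j]=36 take 31 → i++
[i=8,j=4] A[i]=36<=B[j]=36 take 36 → i++
[i=9,j=4] A done, take B[j]=36 → j++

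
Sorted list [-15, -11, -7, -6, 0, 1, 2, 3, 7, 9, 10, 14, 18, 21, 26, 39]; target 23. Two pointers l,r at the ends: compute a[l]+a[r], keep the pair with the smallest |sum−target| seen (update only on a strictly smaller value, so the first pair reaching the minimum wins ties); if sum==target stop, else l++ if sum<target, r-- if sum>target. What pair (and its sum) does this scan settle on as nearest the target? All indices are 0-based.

pair (2, 21) with sum 23 (|Δ|=0)

[0,15] -15+39=24 d=1 * → r--
[0,14] -15+26=11 d=12 → l++
[1,14] -11+26=15 d=8 → l++
[2,14] -7+26=19 d=4 → l++
[3,14] -6+26=20 d=3 → l++
[4,14] 0+26=26 d=3 → r--
[4,13] 0+21=21 d=2 → l++
[5,13] 1+21=22 d=1 → l++
[6,13] 2+21=23 d=0 * → stop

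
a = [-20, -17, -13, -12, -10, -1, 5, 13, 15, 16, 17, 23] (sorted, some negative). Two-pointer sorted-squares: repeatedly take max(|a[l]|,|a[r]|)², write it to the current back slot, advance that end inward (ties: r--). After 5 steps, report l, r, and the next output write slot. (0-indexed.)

[0,11] |-20|<=|23| out[11]=529 → r--
[0,10] |-20|>|17| out[10]=400 → l++
[1,10] |-17|<=|17| out[9]=289 → r--
[1,9] |-17|>|16| out[8]=289 → l++
[2,9] |-13|<=|16| out[7]=256 → r--

l=2, r=8, next write slot=6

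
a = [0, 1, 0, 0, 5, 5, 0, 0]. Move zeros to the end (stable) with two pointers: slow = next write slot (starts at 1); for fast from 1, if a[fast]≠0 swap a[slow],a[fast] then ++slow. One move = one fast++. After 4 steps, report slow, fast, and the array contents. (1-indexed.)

slow=1 fast=1: a[fast]=0, fast++
slow=1 fast=2: a[fast]=1≠0 swap→a[1]=1, slow++,fast++
slow=2 fast=3: a[fast]=0, fast++
slow=2 fast=4: a[fast]=0, fast++

slow=2, fast=5, a=[1, 0, 0, 0, 5, 5, 0, 0]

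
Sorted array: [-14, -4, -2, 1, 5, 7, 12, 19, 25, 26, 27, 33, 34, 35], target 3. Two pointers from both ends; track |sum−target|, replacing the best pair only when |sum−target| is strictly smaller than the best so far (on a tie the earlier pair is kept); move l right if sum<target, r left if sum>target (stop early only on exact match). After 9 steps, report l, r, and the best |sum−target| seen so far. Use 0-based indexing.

l=0 r=13: -14+35=21 d=18 *, r--
l=0 r=12: -14+34=20 d=17 *, r--
l=0 r=11: -14+33=19 d=16 *, r--
l=0 r=10: -14+27=13 d=10 *, r--
l=0 r=9: -14+26=12 d=9 *, r--
l=0 r=8: -14+25=11 d=8 *, r--
l=0 r=7: -14+19=5 d=2 *, r--
l=0 r=6: -14+12=-2 d=5, l++
l=1 r=6: -4+12=8 d=5, r--

l=1, r=5, best |Δ|=2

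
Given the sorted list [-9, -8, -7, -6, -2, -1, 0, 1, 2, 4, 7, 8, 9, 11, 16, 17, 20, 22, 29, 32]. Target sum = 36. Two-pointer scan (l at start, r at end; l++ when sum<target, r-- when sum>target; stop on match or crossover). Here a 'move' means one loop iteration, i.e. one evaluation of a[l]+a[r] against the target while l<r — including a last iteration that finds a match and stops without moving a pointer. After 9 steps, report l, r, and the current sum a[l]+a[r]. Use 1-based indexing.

l=10, r=20, sum=36

[1,20] -9+32=23 <36 → l++
[2,20] -8+32=24 <36 → l++
[3,20] -7+32=25 <36 → l++
[4,20] -6+32=26 <36 → l++
[5,20] -2+32=30 <36 → l++
[6,20] -1+32=31 <36 → l++
[7,20] 0+32=32 <36 → l++
[8,20] 1+32=33 <36 → l++
[9,20] 2+32=34 <36 → l++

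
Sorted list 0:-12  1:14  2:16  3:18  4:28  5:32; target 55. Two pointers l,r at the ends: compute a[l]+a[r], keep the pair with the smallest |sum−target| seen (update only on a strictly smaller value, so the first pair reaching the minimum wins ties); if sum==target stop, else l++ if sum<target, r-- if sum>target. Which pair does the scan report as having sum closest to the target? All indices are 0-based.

pair (18, 32) with sum 50 (|Δ|=5)

l=0 r=5: -12+32=20 d=35 *, l++
l=1 r=5: 14+32=46 d=9 *, l++
l=2 r=5: 16+32=48 d=7 *, l++
l=3 r=5: 18+32=50 d=5 *, l++
l=4 r=5: 28+32=60 d=5, r--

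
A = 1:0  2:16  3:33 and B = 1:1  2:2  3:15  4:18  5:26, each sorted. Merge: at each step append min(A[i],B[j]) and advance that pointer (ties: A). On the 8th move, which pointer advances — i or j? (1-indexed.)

i=1 j=1: A[i]=0<=B[j]=1 take 0, i++
i=2 j=1: A[i]=16>B[j]=1 take 1, j++
i=2 j=2: A[i]=16>B[j]=2 take 2, j++
i=2 j=3: A[i]=16>B[j]=15 take 15, j++
i=2 j=4: A[i]=16<=B[j]=18 take 16, i++
i=3 j=4: A[i]=33>B[j]=18 take 18, j++
i=3 j=5: A[i]=33>B[j]=26 take 26, j++
i=3 j=6: B done, take A[i]=33, i++

i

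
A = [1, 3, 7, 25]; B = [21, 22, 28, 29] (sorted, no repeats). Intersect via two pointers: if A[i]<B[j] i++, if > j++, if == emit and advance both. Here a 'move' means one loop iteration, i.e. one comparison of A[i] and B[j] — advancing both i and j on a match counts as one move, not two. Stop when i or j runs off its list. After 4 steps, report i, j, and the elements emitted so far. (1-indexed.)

[i=1,j=1] 1<21 → i++
[i=2,j=1] 3<21 → i++
[i=3,j=1] 7<21 → i++
[i=4,j=1] 25>21 → j++

i=4, j=2, emitted=[]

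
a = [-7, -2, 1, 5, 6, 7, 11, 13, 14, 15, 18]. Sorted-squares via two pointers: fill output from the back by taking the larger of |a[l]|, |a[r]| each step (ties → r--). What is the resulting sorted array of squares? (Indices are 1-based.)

[1, 4, 25, 36, 49, 49, 121, 169, 196, 225, 324]

l=1 r=11: |-7|<=|18| out[11]=324, r--
l=1 r=10: |-7|<=|15| out[10]=225, r--
l=1 r=9: |-7|<=|14| out[9]=196, r--
l=1 r=8: |-7|<=|13| out[8]=169, r--
l=1 r=7: |-7|<=|11| out[7]=121, r--
l=1 r=6: |-7|<=|7| out[6]=49, r--
l=1 r=5: |-7|>|6| out[5]=49, l++
l=2 r=5: |-2|<=|6| out[4]=36, r--
l=2 r=4: |-2|<=|5| out[3]=25, r--
l=2 r=3: |-2|>|1| out[2]=4, l++
l=3 r=3: |1|<=|1| out[1]=1, r--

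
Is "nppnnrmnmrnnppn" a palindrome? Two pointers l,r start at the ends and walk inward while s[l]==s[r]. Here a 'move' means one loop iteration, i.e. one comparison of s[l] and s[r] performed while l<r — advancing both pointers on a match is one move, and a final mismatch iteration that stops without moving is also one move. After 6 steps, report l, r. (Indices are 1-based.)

l=7, r=9

[1,15] 'n'=='n' → l++,r--
[2,14] 'p'=='p' → l++,r--
[3,13] 'p'=='p' → l++,r--
[4,12] 'n'=='n' → l++,r--
[5,11] 'n'=='n' → l++,r--
[6,10] 'r'=='r' → l++,r--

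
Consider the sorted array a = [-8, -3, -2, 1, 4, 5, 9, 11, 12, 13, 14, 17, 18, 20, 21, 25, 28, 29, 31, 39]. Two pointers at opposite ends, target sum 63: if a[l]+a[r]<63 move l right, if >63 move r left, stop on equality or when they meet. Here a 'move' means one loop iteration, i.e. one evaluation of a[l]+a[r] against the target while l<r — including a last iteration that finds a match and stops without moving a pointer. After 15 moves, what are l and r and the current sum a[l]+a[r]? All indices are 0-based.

l=0 r=19: -8+39=31 <63, l++
l=1 r=19: -3+39=36 <63, l++
l=2 r=19: -2+39=37 <63, l++
l=3 r=19: 1+39=40 <63, l++
l=4 r=19: 4+39=43 <63, l++
l=5 r=19: 5+39=44 <63, l++
l=6 r=19: 9+39=48 <63, l++
l=7 r=19: 11+39=50 <63, l++
l=8 r=19: 12+39=51 <63, l++
l=9 r=19: 13+39=52 <63, l++
l=10 r=19: 14+39=53 <63, l++
l=11 r=19: 17+39=56 <63, l++
l=12 r=19: 18+39=57 <63, l++
l=13 r=19: 20+39=59 <63, l++
l=14 r=19: 21+39=60 <63, l++

l=15, r=19, sum=64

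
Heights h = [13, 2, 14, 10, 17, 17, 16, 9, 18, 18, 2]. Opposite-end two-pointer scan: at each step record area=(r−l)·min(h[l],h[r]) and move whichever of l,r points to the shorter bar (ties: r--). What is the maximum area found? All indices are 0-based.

[0,10] min(13,2)*10=20 best=20 * → r--
[0,9] min(13,18)*9=117 best=117 * → l++
[1,9] min(2,18)*8=16 best=117 → l++
[2,9] min(14,18)*7=98 best=117 → l++
[3,9] min(10,18)*6=60 best=117 → l++
[4,9] min(17,18)*5=85 best=117 → l++
[5,9] min(17,18)*4=68 best=117 → l++
[6,9] min(16,18)*3=48 best=117 → l++
[7,9] min(9,18)*2=18 best=117 → l++
[8,9] min(18,18)*1=18 best=117 → r--

max area = 117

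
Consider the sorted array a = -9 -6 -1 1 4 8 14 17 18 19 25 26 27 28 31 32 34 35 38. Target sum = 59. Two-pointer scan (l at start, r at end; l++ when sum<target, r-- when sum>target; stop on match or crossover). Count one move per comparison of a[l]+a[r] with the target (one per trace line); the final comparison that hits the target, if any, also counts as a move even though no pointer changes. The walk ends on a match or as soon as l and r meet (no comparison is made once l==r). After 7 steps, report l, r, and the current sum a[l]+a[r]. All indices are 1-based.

l=1 r=19: -9+38=29 <59, l++
l=2 r=19: -6+38=32 <59, l++
l=3 r=19: -1+38=37 <59, l++
l=4 r=19: 1+38=39 <59, l++
l=5 r=19: 4+38=42 <59, l++
l=6 r=19: 8+38=46 <59, l++
l=7 r=19: 14+38=52 <59, l++

l=8, r=19, sum=55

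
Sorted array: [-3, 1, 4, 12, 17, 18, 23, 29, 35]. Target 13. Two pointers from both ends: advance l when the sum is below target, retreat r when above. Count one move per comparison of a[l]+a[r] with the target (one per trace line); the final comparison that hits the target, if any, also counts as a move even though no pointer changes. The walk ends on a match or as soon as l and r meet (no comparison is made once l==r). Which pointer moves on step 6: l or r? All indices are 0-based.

l

[0,8] -3+35=32 >13 → r--
[0,7] -3+29=26 >13 → r--
[0,6] -3+23=20 >13 → r--
[0,5] -3+18=15 >13 → r--
[0,4] -3+17=14 >13 → r--
[0,3] -3+12=9 <13 → l++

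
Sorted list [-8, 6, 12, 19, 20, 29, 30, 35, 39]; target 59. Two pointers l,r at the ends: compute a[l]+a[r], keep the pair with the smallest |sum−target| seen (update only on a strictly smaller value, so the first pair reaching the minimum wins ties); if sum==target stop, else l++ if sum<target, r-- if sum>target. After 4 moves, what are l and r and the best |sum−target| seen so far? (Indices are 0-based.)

[0,8] -8+39=31 d=28 * → l++
[1,8] 6+39=45 d=14 * → l++
[2,8] 12+39=51 d=8 * → l++
[3,8] 19+39=58 d=1 * → l++

l=4, r=8, best |Δ|=1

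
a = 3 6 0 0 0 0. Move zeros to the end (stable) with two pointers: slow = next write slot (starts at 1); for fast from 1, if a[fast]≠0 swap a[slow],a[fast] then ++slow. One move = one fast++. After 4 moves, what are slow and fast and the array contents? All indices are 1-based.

slow=3, fast=5, a=[3, 6, 0, 0, 0, 0]

slow=1 fast=1: a[fast]=3≠0 swap→a[1]=3, slow++,fast++
slow=2 fast=2: a[fast]=6≠0 swap→a[2]=6, slow++,fast++
slow=3 fast=3: a[fast]=0, fast++
slow=3 fast=4: a[fast]=0, fast++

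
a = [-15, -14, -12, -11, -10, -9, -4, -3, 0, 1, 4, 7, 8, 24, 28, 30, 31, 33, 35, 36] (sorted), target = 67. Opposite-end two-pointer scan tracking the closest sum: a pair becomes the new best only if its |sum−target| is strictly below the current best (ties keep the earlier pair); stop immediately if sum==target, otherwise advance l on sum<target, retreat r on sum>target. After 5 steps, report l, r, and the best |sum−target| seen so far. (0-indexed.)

[0,19] -15+36=21 d=46 * → l++
[1,19] -14+36=22 d=45 * → l++
[2,19] -12+36=24 d=43 * → l++
[3,19] -11+36=25 d=42 * → l++
[4,19] -10+36=26 d=41 * → l++

l=5, r=19, best |Δ|=41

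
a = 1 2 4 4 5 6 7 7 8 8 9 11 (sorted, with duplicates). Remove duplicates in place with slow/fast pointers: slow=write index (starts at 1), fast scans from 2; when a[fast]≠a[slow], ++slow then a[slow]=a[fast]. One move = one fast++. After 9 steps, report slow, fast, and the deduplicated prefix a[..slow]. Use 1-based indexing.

(s=1,f=2) a[fast]=2≠a[slow]=1 write a[2]=2 → slow++,fast++
(s=2,f=3) a[fast]=4≠a[slow]=2 write a[3]=4 → slow++,fast++
(s=3,f=4) a[fast]=4=a[slow] dup → fast++
(s=3,f=5) a[fast]=5≠a[slow]=4 write a[4]=5 → slow++,fast++
(s=4,f=6) a[fast]=6≠a[slow]=5 write a[5]=6 → slow++,fast++
(s=5,f=7) a[fast]=7≠a[slow]=6 write a[6]=7 → slow++,fast++
(s=6,f=8) a[fast]=7=a[slow] dup → fast++
(s=6,f=9) a[fast]=8≠a[slow]=7 write a[7]=8 → slow++,fast++
(s=7,f=10) a[fast]=8=a[slow] dup → fast++

slow=7, fast=11, prefix=[1, 2, 4, 5, 6, 7, 8]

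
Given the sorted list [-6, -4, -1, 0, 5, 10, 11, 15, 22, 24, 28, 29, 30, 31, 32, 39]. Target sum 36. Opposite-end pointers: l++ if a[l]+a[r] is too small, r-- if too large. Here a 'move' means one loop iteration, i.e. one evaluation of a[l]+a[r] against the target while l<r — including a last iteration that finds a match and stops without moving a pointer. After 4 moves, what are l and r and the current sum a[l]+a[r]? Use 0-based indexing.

l=3, r=14, sum=32

l=0 r=15: -6+39=33 <36, l++
l=1 r=15: -4+39=35 <36, l++
l=2 r=15: -1+39=38 >36, r--
l=2 r=14: -1+32=31 <36, l++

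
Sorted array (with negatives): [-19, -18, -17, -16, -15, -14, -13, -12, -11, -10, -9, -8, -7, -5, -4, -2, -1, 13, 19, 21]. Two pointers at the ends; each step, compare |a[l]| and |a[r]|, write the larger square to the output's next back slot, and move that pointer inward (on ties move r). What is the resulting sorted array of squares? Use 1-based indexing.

[1, 4, 16, 25, 49, 64, 81, 100, 121, 144, 169, 169, 196, 225, 256, 289, 324, 361, 361, 441]

[1,20] |-19|<=|21| out[20]=441 → r--
[1,19] |-19|<=|19| out[19]=361 → r--
[1,18] |-19|>|13| out[18]=361 → l++
[2,18] |-18|>|13| out[17]=324 → l++
[3,18] |-17|>|13| out[16]=289 → l++
[4,18] |-16|>|13| out[15]=256 → l++
[5,18] |-15|>|13| out[14]=225 → l++
[6,18] |-14|>|13| out[13]=196 → l++
[7,18] |-13|<=|13| out[12]=169 → r--
[7,17] |-13|>|-1| out[11]=169 → l++
[8,17] |-12|>|-1| out[10]=144 → l++
[9,17] |-11|>|-1| out[9]=121 → l++
[10,17] |-10|>|-1| out[8]=100 → l++
[11,17] |-9|>|-1| out[7]=81 → l++
[12,17] |-8|>|-1| out[6]=64 → l++
[13,17] |-7|>|-1| out[5]=49 → l++
[14,17] |-5|>|-1| out[4]=25 → l++
[15,17] |-4|>|-1| out[3]=16 → l++
[16,17] |-2|>|-1| out[2]=4 → l++
[17,17] |-1|<=|-1| out[1]=1 → r--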